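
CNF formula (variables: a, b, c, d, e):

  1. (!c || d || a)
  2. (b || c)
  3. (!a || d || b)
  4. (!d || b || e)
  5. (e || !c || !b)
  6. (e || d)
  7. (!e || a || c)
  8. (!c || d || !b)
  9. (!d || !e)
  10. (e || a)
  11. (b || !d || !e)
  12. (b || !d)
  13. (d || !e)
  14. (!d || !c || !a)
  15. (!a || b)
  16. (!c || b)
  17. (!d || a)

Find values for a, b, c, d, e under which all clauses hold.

a = True, b = True, c = False, d = True, e = False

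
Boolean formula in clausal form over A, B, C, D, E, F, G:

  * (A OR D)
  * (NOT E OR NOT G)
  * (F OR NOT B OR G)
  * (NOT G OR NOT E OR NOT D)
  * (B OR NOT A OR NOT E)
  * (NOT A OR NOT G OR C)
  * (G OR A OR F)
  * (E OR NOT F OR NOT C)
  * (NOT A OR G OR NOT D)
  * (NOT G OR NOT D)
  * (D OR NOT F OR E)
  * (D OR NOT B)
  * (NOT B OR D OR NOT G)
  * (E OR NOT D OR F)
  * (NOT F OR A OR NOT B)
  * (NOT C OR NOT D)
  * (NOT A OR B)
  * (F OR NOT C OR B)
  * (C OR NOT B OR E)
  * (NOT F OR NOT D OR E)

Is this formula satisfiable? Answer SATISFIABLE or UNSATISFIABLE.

SATISFIABLE

Branch on A: take A = False.
  then D is forced to True.
  then G is forced to False.
  then F is forced to True.
  then B is forced to False.
  then C is forced to False.
  then E is forced to True.
So A=F, B=F, C=F, D=T, E=T, F=T, G=F is a satisfying assignment.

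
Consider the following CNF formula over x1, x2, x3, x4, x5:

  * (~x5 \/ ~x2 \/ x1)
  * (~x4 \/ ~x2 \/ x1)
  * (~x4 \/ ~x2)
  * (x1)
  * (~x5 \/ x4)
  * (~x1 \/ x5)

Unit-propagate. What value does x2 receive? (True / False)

False

(x1) stands alone — x1 = True.
In (x5 \/ ~x1), ~x1 is now false; x5 must hold, so x5 = True.
From (x4 \/ ~x5) and x5 = True: x4 = True.
In (~x4 \/ ~x2), ~x4 is now false; ~x2 must hold, so x2 = False.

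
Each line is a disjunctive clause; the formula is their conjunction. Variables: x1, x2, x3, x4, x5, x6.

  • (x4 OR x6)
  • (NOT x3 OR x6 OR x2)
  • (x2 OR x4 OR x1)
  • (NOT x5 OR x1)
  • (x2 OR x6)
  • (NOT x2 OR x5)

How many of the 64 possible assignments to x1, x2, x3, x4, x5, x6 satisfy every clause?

16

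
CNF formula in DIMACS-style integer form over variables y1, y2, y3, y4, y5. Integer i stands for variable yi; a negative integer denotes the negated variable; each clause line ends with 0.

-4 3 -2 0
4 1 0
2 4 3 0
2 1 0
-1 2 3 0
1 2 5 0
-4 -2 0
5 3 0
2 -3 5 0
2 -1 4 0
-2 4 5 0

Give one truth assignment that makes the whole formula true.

y1=T, y2=F, y3=T, y4=T, y5=T

Check each clause:
  1. (y3 || !y2 || !y4) — y3 is true.
  2. (y1 || y4) — y1 is true.
  3. (y2 || y4 || y3) — y3 is true.
  4. (y1 || y2) — y1 is true.
  5. (!y1 || y2 || y3) — y3 is true.
  6. (y5 || y1 || y2) — y1 is true.
  7. (!y4 || !y2) — !y2 is true.
  8. (y5 || y3) — y3 is true.
  9. (!y3 || y5 || y2) — y5 is true.
  10. (y2 || y4 || !y1) — y4 is true.
  11. (y5 || y4 || !y2) — y4 is true.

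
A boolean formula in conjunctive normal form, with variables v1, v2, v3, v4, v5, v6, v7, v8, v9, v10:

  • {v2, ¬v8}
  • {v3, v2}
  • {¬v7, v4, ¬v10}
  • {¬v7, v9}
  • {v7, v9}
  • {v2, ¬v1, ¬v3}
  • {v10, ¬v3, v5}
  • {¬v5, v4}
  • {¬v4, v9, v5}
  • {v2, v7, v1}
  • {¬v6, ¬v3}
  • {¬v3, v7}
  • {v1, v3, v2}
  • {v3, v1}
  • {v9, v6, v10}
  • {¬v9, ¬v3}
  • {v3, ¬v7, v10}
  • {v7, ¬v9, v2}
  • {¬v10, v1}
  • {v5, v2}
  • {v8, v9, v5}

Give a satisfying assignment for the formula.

v1=T, v2=T, v3=F, v4=T, v5=T, v6=T, v7=F, v8=F, v9=T, v10=F

Check each clause:
  1. {v2, ¬v8} — ¬v8 is true.
  2. {v2, v3} — v2 is true.
  3. {¬v7, ¬v10, v4} — ¬v7 is true.
  4. {¬v7, v9} — v9 is true.
  5. {v9, v7} — v9 is true.
  6. {v2, ¬v3, ¬v1} — v2 is true.
  7. {v10, ¬v3, v5} — v5 is true.
  8. {¬v5, v4} — v4 is true.
  9. {v5, v9, ¬v4} — v9 is true.
  10. {v2, v1, v7} — v1 is true.
  11. {¬v6, ¬v3} — ¬v3 is true.
  12. {v7, ¬v3} — ¬v3 is true.
  13. {v2, v3, v1} — v1 is true.
  14. {v3, v1} — v1 is true.
  15. {v9, v10, v6} — v9 is true.
  16. {¬v3, ¬v9} — ¬v3 is true.
  17. {¬v7, v10, v3} — ¬v7 is true.
  18. {v7, v2, ¬v9} — v2 is true.
  19. {¬v10, v1} — v1 is true.
  20. {v5, v2} — v2 is true.
  21. {v5, v9, v8} — v9 is true.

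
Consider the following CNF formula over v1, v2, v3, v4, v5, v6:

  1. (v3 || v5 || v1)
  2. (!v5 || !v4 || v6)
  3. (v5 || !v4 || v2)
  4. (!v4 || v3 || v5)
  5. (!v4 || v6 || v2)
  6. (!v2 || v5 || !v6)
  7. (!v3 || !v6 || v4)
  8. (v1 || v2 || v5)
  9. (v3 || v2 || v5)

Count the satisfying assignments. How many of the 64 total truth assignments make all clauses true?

26

Split on v5, then v2.
  v5=T, v2=T: v1 free; 5 ways for (v3,v4,v6) × 2^1 = 10.
  v5=T, v2=F: v1 free; 5 ways for (v3,v4,v6) × 2^1 = 10.
  v5=F, v2=T: 5 of the 16 assignments to (v1,v3,v4,v6) work.
  v5=F, v2=F: remaining (v1,v3,v4,v6) ∈ {(T,T,F,F)} — 1.
Total: 10 + 10 + 5 + 1 = 26.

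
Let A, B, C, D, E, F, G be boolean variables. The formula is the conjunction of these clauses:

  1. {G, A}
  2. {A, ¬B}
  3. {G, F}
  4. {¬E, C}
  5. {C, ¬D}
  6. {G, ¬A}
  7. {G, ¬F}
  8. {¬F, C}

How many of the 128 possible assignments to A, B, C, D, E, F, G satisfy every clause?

27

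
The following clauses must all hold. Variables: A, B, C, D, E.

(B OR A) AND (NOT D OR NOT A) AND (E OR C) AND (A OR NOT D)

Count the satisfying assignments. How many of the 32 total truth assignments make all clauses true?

9

Split on A, then D.
  A=T, D=T: a clause becomes empty — 0.
  A=T, D=F: B free; 3 ways for (C,E) × 2^1 = 6.
  A=F, D=T: a clause becomes empty — 0.
  A=F, D=F: remaining (B,C,E) ∈ {(T,F,T); (T,T,F); (T,T,T)} — 3.
Total: 0 + 6 + 0 + 3 = 9.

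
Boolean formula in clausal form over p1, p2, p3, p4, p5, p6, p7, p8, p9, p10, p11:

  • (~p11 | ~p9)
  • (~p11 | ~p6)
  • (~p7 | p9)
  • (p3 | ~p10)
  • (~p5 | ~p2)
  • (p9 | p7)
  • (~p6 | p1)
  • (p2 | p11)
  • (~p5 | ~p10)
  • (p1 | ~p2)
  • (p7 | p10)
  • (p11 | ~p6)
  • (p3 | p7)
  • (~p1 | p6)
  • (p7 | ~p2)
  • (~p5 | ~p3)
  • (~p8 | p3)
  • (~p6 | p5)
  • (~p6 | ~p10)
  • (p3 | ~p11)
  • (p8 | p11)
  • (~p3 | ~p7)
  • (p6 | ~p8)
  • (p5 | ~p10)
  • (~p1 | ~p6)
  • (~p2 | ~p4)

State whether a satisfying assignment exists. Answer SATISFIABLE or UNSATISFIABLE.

UNSATISFIABLE

p6 = True:
  propagation gives p11=False; an empty clause results — contradiction.
p6 = False:
  propagation gives p1=False, p2=False, p11=True, p9=False; an empty clause results — contradiction.
Every branch closes, so no satisfying assignment exists.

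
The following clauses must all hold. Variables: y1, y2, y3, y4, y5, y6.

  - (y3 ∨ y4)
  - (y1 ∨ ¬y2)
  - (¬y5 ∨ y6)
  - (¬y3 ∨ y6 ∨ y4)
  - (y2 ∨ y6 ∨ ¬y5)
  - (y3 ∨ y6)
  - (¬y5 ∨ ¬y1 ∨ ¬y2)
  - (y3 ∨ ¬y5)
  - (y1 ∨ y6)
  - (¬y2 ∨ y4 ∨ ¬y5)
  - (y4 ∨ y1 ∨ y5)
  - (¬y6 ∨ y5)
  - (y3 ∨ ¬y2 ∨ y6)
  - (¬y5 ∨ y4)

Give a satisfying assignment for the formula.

y1=False, y2=False, y3=True, y4=True, y5=True, y6=True

Pure literal: y4 appears only positively; assign y4 = True.
Try y1 = False.
  then y2 is forced to False.
  then y6 is forced to True.
  then y5 is forced to True.
  then y3 is forced to True.
Every clause has at least one true literal under this assignment.
Check each clause:
  1. (y4 ∨ y3) — y3 is true.
  2. (¬y2 ∨ y1) — ¬y2 is true.
  3. (¬y5 ∨ y6) — y6 is true.
  4. (¬y3 ∨ y4 ∨ y6) — y4 is true.
  5. (¬y5 ∨ y2 ∨ y6) — y6 is true.
  6. (y3 ∨ y6) — y3 is true.
  7. (¬y5 ∨ ¬y2 ∨ ¬y1) — ¬y1 is true.
  8. (y3 ∨ ¬y5) — y3 is true.
  9. (y6 ∨ y1) — y6 is true.
  10. (¬y5 ∨ y4 ∨ ¬y2) — y4 is true.
  11. (y5 ∨ y1 ∨ y4) — y4 is true.
  12. (y5 ∨ ¬y6) — y5 is true.
  13. (y6 ∨ ¬y2 ∨ y3) — y3 is true.
  14. (y4 ∨ ¬y5) — y4 is true.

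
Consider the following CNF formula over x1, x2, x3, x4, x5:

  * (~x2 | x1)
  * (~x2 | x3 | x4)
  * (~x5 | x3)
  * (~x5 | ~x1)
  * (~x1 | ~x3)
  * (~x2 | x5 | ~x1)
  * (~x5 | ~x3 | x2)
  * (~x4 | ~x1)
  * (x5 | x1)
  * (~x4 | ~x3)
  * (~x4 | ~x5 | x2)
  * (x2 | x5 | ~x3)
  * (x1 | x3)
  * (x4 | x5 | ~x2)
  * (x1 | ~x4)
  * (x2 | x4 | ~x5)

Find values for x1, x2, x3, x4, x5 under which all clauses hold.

x1=True, x2=False, x3=False, x4=False, x5=False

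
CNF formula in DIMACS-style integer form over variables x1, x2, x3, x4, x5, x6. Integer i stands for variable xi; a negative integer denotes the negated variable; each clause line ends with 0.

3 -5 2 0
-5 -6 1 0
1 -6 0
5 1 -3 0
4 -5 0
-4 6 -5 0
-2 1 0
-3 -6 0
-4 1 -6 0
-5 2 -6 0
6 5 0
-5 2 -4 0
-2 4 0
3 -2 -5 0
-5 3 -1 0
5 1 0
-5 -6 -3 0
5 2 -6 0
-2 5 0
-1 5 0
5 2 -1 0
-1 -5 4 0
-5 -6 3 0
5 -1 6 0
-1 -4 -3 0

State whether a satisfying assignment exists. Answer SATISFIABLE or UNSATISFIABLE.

UNSATISFIABLE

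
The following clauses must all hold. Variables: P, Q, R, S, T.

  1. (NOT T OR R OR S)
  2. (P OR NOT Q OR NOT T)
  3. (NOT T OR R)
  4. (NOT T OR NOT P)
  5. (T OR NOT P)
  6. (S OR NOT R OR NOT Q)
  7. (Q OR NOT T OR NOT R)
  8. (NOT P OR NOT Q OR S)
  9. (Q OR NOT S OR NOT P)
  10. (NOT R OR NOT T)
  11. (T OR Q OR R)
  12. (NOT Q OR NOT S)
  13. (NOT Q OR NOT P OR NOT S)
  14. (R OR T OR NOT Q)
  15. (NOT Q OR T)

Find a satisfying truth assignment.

P = False, Q = False, R = True, S = True, T = False

Try P = False.
The remaining clauses are satisfied by Q = False, R = True, S = True, T = False.
Every clause has at least one true literal under this assignment.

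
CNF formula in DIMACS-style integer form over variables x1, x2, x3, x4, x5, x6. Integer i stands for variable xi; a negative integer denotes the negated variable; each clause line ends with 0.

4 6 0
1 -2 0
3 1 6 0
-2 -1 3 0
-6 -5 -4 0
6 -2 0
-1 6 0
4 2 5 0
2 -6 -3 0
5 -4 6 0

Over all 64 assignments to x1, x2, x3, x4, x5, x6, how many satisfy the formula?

Satisfying assignments:
  x1=0 x2=0 x3=0 x4=0 x5=1 x6=1
  x1=0 x2=0 x3=0 x4=1 x5=0 x6=1
  x1=0 x2=0 x3=1 x4=1 x5=1 x6=0
  x1=1 x2=0 x3=0 x4=0 x5=1 x6=1
  x1=1 x2=0 x3=0 x4=1 x5=0 x6=1
  x1=1 x2=1 x3=1 x4=0 x5=0 x6=1
  x1=1 x2=1 x3=1 x4=0 x5=1 x6=1
  x1=1 x2=1 x3=1 x4=1 x5=0 x6=1
Count: 8.

8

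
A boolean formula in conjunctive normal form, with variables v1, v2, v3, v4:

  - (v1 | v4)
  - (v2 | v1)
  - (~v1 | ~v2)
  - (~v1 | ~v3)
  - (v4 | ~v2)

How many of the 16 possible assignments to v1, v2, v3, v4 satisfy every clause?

4

Satisfying assignments:
  v1=0 v2=1 v3=0 v4=1
  v1=0 v2=1 v3=1 v4=1
  v1=1 v2=0 v3=0 v4=0
  v1=1 v2=0 v3=0 v4=1
Count: 4.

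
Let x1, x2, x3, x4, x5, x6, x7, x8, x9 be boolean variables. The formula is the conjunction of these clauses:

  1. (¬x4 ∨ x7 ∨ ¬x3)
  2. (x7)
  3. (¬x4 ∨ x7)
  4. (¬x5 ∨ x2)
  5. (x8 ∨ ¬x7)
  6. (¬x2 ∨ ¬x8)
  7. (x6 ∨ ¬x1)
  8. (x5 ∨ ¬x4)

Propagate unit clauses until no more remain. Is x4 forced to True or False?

False

(x7) is a unit clause: x7 = True.
In (¬x7 ∨ x8), ¬x7 is now false; x8 must hold, so x8 = True.
In (¬x8 ∨ ¬x2), ¬x8 is now false; ¬x2 must hold, so x2 = False.
In (x2 ∨ ¬x5), x2 is now false; ¬x5 must hold, so x5 = False.
In (¬x4 ∨ x5), x5 is now false; ¬x4 must hold, so x4 = False.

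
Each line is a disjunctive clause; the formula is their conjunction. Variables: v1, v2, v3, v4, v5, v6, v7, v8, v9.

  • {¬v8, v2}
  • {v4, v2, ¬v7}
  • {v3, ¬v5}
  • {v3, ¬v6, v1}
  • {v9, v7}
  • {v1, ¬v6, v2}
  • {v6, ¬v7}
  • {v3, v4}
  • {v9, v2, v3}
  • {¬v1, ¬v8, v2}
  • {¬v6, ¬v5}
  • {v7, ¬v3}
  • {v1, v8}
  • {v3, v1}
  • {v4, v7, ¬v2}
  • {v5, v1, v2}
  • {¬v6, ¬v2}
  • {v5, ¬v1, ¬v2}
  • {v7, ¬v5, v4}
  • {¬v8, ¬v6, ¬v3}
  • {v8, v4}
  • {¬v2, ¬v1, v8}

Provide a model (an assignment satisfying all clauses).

Pure literal: v4 appears only positively; assign v4 = True.
v9 occurs only positively in the remaining clauses — set v9 = True.
Try v1 = True.
Branch on v2: take v2 = False.
  then v8 is forced to False.
The remaining clauses are satisfied by v3 = False, v5 = False, v6 = True, v7 = False.
Every clause has at least one true literal under this assignment.

v1 = 1, v2 = 0, v3 = 0, v4 = 1, v5 = 0, v6 = 1, v7 = 0, v8 = 0, v9 = 1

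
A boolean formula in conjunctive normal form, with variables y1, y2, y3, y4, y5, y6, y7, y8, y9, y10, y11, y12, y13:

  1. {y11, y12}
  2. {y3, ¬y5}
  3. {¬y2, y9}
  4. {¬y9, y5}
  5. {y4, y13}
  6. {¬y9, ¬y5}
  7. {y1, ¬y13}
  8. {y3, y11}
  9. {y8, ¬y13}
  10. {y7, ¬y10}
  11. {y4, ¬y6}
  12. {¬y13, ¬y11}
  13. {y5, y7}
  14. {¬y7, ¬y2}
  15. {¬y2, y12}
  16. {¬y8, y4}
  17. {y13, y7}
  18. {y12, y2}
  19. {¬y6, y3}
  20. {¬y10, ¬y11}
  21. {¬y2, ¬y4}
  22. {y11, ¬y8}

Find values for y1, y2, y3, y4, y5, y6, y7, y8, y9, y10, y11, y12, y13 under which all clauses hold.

y1 occurs only positively in the remaining clauses — set y1 = True.
Pure literal: y3 appears only positively; assign y3 = True.
Branch on y2: take y2 = False.
  then y12 is forced to True.
The remaining clauses are satisfied by y4 = True, y5 = True, y6 = False, y7 = True, y8 = True, y9 = False, y10 = False, y11 = True, y13 = False.

y1=T, y2=F, y3=T, y4=T, y5=T, y6=F, y7=T, y8=T, y9=F, y10=F, y11=T, y12=T, y13=F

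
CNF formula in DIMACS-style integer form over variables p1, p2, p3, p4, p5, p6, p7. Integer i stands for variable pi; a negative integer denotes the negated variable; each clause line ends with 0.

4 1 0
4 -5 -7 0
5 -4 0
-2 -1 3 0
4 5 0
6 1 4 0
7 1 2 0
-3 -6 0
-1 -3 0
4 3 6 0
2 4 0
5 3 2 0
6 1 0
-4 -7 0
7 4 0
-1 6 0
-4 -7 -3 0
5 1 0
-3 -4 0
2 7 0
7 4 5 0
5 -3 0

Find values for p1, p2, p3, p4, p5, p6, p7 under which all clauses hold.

p1=F, p2=T, p3=F, p4=T, p5=T, p6=T, p7=F

Check each clause:
  1. (p4 \/ p1) — p4 is true.
  2. (~p7 \/ ~p5 \/ p4) — ~p7 is true.
  3. (~p4 \/ p5) — p5 is true.
  4. (~p2 \/ ~p1 \/ p3) — ~p1 is true.
  5. (p5 \/ p4) — p4 is true.
  6. (p6 \/ p1 \/ p4) — p4 is true.
  7. (p1 \/ p7 \/ p2) — p2 is true.
  8. (~p6 \/ ~p3) — ~p3 is true.
  9. (~p3 \/ ~p1) — ~p3 is true.
  10. (p6 \/ p4 \/ p3) — p4 is true.
  11. (p4 \/ p2) — p2 is true.
  12. (p3 \/ p5 \/ p2) — p2 is true.
  13. (p6 \/ p1) — p6 is true.
  14. (~p4 \/ ~p7) — ~p7 is true.
  15. (p7 \/ p4) — p4 is true.
  16. (p6 \/ ~p1) — p6 is true.
  17. (~p7 \/ ~p3 \/ ~p4) — ~p7 is true.
  18. (p5 \/ p1) — p5 is true.
  19. (~p3 \/ ~p4) — ~p3 is true.
  20. (p2 \/ p7) — p2 is true.
  21. (p7 \/ p4 \/ p5) — p4 is true.
  22. (p5 \/ ~p3) — ~p3 is true.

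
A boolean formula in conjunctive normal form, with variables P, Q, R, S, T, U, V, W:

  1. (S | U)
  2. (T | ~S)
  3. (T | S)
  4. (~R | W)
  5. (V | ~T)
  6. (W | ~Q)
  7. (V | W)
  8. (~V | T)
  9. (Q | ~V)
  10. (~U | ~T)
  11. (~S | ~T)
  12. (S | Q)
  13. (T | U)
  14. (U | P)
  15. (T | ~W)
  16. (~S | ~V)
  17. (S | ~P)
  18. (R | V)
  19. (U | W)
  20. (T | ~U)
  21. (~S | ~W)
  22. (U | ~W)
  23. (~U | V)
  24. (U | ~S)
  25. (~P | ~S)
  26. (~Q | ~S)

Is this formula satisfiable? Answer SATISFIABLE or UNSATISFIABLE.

S = True:
  propagation gives T=True; an empty clause results — contradiction.
S = False:
  propagation gives U=True, T=True; an empty clause results — contradiction.
Every branch closes, so no satisfying assignment exists.

UNSATISFIABLE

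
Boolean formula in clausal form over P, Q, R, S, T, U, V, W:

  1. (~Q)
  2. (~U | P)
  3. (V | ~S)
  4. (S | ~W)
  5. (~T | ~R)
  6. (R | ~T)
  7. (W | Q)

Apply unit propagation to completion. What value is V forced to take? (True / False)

True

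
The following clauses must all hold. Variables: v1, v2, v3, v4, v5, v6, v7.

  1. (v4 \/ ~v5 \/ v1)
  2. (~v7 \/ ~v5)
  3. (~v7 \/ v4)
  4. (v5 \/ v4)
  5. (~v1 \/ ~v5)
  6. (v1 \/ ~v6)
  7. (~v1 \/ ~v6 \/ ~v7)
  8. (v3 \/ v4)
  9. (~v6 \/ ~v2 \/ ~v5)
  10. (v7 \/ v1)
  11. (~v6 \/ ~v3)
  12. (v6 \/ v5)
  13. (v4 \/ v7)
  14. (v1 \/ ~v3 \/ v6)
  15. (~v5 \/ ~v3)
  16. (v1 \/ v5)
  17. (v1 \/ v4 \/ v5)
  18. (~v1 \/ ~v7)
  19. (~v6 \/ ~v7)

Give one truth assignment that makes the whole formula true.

Pure literal: v4 appears only positively; assign v4 = True.
Try v1 = True.
  then v5 is forced to False.
  then v6 is forced to True.
  then v7 is forced to False.
  then v3 is forced to False.
v2 is now unconstrained; take v2 = True.

v1=True, v2=True, v3=False, v4=True, v5=False, v6=True, v7=False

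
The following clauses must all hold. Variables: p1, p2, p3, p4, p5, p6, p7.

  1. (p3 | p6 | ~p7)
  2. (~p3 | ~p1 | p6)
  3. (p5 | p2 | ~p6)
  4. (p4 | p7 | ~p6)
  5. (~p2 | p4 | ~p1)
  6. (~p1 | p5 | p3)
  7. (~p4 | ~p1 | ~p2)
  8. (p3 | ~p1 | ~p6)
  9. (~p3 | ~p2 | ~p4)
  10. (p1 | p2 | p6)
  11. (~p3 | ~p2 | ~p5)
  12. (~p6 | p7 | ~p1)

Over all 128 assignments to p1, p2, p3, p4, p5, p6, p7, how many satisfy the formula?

23

Case analysis on p1 and p6:
  p1=1, p6=1: remaining (p2,p3,p4,p5,p7) ∈ {(0,1,0,1,1); (0,1,1,1,1)} — 2.
  p1=1, p6=0: remaining (p2,p3,p4,p5,p7) ∈ {(0,0,0,1,0); (0,0,1,1,0)} — 2.
  p1=0, p6=1: 13 of the 32 assignments to (p2,p3,p4,p5,p7) work.
  p1=0, p6=0: 6 of the 32 assignments to (p2,p3,p4,p5,p7) work.
Total: 2 + 2 + 13 + 6 = 23.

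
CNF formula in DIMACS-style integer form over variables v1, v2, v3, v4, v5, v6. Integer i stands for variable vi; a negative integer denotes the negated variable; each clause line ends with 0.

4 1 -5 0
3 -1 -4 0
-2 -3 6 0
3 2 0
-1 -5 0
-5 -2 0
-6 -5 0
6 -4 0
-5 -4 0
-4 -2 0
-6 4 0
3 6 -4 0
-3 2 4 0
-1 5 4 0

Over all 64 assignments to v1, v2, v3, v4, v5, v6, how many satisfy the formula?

The models are:
  v1=F v2=F v3=T v4=T v5=F v6=T
  v1=F v2=T v3=F v4=F v5=F v6=F
  v1=T v2=F v3=T v4=T v5=F v6=T
Count: 3.

3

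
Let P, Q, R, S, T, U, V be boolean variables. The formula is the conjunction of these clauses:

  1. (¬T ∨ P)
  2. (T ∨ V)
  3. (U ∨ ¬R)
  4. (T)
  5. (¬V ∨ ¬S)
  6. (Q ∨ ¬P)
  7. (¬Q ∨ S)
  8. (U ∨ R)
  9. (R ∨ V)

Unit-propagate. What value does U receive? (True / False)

True

(T) is a unit clause: T = True.
In (P ∨ ¬T), ¬T is now false; P must hold, so P = True.
(Q ∨ ¬P) with P = True leaves only Q, so Q = True.
(S ∨ ¬Q): since Q = True, the clause reduces to (S). S = True.
In (¬S ∨ ¬V), ¬S is now false; ¬V must hold, so V = False.
(R ∨ V) with V = False leaves only R, so R = True.
In (U ∨ ¬R), ¬R is now false; U must hold, so U = True.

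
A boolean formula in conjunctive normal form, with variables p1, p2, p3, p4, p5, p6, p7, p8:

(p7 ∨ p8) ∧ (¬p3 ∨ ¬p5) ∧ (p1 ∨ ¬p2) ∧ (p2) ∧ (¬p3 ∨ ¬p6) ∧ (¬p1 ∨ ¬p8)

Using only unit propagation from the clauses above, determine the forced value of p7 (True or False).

(p2) is a unit clause: p2 = True.
(¬p2 ∨ p1) with p2 = True leaves only p1, so p1 = True.
(¬p1 ∨ ¬p8) with p1 = True leaves only ¬p8, so p8 = False.
From (p7 ∨ p8) and p8 = False: p7 = True.

True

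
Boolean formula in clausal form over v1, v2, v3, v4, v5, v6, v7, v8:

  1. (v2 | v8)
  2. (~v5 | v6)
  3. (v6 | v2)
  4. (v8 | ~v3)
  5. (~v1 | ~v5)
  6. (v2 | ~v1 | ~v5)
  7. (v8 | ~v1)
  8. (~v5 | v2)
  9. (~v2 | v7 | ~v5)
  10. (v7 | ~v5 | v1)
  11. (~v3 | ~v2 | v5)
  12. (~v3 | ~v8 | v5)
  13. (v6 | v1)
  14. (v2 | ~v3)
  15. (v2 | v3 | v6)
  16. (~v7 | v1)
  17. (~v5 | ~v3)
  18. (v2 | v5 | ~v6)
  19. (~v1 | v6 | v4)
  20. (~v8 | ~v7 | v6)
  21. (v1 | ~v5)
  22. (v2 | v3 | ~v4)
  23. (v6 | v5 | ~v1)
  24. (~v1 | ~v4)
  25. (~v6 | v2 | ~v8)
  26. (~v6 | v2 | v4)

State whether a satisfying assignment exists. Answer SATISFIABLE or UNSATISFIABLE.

Set v1 = True and propagate.
  then v5 is forced to False.
  then v8 is forced to True.
  then v3 is forced to False.
  then v6 is forced to True.
  then v2 is forced to True.
  then v4 is forced to False.
v7 is now unconstrained; take v7 = False.
Every clause has at least one true literal under this assignment.
So v1=T  v2=T  v3=F  v4=F  v5=F  v6=T  v7=F  v8=T is a satisfying assignment.

SATISFIABLE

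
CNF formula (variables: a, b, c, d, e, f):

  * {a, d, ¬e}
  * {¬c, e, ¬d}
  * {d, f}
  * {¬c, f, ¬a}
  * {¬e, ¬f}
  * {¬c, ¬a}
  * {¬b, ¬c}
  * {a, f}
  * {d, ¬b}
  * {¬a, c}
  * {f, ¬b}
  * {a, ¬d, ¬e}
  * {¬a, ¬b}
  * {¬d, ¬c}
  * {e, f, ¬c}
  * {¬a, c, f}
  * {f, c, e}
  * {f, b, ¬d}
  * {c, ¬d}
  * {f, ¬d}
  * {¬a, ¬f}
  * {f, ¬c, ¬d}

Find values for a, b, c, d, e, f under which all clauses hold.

a=False, b=False, c=False, d=False, e=False, f=True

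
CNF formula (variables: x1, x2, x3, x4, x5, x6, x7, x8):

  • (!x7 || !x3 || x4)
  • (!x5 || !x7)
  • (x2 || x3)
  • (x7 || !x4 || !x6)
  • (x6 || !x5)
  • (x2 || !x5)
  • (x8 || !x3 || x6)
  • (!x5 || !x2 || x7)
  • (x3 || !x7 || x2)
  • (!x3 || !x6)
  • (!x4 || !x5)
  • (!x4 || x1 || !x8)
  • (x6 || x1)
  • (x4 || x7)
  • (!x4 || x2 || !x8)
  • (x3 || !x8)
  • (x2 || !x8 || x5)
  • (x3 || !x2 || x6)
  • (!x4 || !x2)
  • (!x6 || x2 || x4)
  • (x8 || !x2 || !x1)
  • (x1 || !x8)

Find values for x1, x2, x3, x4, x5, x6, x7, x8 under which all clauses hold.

Set x1 = False and propagate.
  then x6 is forced to True.
  then x3 is forced to False.
  then x2 is forced to True.
  then x8 is forced to False.
  then x4 is forced to False.
  then x7 is forced to True.
  then x5 is forced to False.

x1=False, x2=True, x3=False, x4=False, x5=False, x6=True, x7=True, x8=False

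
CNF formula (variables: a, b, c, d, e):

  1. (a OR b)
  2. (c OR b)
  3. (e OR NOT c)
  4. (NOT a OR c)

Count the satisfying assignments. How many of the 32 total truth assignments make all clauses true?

10

Case analysis on c and a:
  c=1, a=1: remaining (b,d,e) ∈ {(0,0,1); (0,1,1); (1,0,1); (1,1,1)} — 4.
  c=1, a=0: remaining (b,d,e) ∈ {(1,0,1); (1,1,1)} — 2.
  c=0, a=1: a clause becomes empty — 0.
  c=0, a=0: remaining (b,d,e) ∈ {(1,0,0); (1,0,1); (1,1,0); (1,1,1)} — 4.
Total: 4 + 2 + 0 + 4 = 10.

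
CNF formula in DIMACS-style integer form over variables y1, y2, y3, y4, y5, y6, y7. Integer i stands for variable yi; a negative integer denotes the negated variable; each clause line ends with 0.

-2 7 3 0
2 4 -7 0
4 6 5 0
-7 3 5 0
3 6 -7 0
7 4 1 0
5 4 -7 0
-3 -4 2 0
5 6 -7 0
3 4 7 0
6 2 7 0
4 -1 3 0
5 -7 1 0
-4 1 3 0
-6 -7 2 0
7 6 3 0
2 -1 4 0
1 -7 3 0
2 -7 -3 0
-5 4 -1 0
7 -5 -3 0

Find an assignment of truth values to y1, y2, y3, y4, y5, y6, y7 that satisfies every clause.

y1 = False, y2 = True, y3 = True, y4 = True, y5 = False, y6 = False, y7 = False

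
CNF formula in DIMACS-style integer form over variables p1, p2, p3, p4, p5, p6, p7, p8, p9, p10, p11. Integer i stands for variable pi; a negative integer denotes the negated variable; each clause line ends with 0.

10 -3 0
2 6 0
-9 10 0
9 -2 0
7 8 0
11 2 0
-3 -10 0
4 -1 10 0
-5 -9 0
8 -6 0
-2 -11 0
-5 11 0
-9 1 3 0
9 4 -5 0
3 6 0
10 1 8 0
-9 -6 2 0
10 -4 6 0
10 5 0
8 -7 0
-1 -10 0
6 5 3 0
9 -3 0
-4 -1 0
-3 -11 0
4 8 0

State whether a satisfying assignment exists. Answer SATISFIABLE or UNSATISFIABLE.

SATISFIABLE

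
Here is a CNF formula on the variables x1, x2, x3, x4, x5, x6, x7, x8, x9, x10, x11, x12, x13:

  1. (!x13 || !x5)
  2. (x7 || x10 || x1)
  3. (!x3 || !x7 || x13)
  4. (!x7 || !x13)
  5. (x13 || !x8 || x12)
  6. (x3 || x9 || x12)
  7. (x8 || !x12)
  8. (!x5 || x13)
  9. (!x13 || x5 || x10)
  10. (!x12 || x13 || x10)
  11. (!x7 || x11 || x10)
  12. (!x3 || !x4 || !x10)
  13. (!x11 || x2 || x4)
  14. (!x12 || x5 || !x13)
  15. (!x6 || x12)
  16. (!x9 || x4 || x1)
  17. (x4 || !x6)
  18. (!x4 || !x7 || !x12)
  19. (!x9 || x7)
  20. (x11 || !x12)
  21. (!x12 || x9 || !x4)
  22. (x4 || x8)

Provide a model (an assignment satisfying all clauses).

x1 = True, x2 = True, x3 = False, x4 = False, x5 = False, x6 = False, x7 = True, x8 = True, x9 = True, x10 = True, x11 = True, x12 = True, x13 = False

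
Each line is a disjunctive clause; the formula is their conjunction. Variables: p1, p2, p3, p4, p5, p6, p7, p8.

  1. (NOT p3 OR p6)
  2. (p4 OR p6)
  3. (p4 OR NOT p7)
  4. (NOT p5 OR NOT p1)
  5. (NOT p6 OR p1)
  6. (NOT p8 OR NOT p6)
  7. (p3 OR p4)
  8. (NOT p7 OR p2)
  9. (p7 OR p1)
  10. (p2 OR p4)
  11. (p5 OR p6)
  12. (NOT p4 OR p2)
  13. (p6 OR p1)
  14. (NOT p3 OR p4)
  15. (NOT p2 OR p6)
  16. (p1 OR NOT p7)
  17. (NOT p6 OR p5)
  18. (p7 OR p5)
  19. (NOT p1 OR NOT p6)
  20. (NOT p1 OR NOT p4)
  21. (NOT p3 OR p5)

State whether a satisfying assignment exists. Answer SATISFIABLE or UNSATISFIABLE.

p6 = True:
  propagation gives p1=True; an empty clause results — contradiction.
p6 = False:
  propagation gives p3=False, p4=True, p5=True, p1=False; an empty clause results — contradiction.
Every branch closes, so no satisfying assignment exists.

UNSATISFIABLE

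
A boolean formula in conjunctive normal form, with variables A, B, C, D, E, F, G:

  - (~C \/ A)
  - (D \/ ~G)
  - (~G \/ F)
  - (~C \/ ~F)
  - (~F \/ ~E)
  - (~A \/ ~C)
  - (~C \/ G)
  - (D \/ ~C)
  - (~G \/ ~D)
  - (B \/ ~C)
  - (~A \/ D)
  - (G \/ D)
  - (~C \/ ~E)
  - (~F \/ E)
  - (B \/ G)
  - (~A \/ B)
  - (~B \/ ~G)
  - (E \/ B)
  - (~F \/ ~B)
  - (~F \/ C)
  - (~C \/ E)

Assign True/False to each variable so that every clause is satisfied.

A=1, B=1, C=0, D=1, E=1, F=0, G=0

Check each clause:
  1. (~C \/ A) — A is true.
  2. (~G \/ D) — ~G is true.
  3. (~G \/ F) — ~G is true.
  4. (~C \/ ~F) — ~F is true.
  5. (~F \/ ~E) — ~F is true.
  6. (~A \/ ~C) — ~C is true.
  7. (G \/ ~C) — ~C is true.
  8. (~C \/ D) — D is true.
  9. (~D \/ ~G) — ~G is true.
  10. (~C \/ B) — B is true.
  11. (D \/ ~A) — D is true.
  12. (G \/ D) — D is true.
  13. (~E \/ ~C) — ~C is true.
  14. (E \/ ~F) — ~F is true.
  15. (G \/ B) — B is true.
  16. (~A \/ B) — B is true.
  17. (~G \/ ~B) — ~G is true.
  18. (E \/ B) — B is true.
  19. (~B \/ ~F) — ~F is true.
  20. (C \/ ~F) — ~F is true.
  21. (~C \/ E) — ~C is true.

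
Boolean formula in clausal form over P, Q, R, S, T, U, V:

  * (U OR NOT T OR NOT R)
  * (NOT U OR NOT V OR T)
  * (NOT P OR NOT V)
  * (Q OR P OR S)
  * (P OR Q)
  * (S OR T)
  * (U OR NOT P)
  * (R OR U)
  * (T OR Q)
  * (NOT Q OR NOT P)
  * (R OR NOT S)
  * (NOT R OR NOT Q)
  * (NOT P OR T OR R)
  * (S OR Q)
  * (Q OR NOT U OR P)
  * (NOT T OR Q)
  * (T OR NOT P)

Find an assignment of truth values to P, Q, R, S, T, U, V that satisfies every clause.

P = 0, Q = 1, R = 0, S = 0, T = 1, U = 1, V = 1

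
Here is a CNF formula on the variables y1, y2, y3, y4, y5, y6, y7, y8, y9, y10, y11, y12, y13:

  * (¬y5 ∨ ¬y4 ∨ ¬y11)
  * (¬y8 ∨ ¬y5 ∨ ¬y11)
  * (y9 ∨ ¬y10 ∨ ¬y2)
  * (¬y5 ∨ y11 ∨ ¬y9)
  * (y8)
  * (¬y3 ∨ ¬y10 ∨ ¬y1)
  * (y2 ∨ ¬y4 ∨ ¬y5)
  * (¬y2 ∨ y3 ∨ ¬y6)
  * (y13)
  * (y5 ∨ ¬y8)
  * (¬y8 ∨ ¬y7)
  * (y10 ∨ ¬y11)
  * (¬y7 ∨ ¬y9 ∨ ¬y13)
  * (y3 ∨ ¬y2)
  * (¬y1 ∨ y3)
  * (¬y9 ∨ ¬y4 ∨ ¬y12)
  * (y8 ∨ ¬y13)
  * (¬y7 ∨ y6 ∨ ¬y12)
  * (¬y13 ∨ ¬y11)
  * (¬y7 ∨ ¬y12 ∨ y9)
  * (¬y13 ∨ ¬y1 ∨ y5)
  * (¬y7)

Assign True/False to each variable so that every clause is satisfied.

Unit propagation: (y8) forces y8 = True.
The clause (y13) is unit: y13 must be True.
The clause (y5) is unit: y5 must be True.
The clause (¬y11) is unit: y11 must be False.
Unit propagation: (¬y9) forces y9 = False.
Unit propagation: (¬y7) forces y7 = False.
y1 occurs only negated in the remaining clauses — set y1 = False.
y10 occurs only negated in the remaining clauses — set y10 = False.
Branch on y2: take y2 = True.
  then y3 is forced to True.
y4, y6, y12 are now unconstrained; take y4 = True, y6 = True, y12 = True.
Every clause has at least one true literal under this assignment.

y1=False, y2=True, y3=True, y4=True, y5=True, y6=True, y7=False, y8=True, y9=False, y10=False, y11=False, y12=True, y13=True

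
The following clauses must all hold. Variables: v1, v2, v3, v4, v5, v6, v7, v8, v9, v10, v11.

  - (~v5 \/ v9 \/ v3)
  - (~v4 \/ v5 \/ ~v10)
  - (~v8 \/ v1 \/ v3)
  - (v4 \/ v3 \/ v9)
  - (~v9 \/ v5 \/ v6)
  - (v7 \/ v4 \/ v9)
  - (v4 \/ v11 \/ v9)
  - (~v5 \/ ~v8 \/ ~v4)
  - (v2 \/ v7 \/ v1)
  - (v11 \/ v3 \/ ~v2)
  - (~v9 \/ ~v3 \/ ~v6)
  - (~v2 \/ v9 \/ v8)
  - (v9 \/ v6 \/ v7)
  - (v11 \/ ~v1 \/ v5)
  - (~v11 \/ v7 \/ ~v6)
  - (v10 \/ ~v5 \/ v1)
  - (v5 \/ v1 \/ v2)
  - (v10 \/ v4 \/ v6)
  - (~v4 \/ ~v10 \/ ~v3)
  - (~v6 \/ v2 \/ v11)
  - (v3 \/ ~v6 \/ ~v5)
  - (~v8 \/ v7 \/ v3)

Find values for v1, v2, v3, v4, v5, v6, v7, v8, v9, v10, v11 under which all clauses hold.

v1=1  v2=1  v3=0  v4=1  v5=1  v6=0  v7=1  v8=0  v9=1  v10=0  v11=1

Pure literal: v7 appears only positively; assign v7 = True.
Set v1 = True and propagate.
Branch on v2: take v2 = True.
For the remaining variables, v3 = False, v4 = True, v5 = True, v6 = False, v8 = False, v9 = True, v10 = False, v11 = True works.
Every clause has at least one true literal under this assignment.
Check each clause:
  1. (v9 \/ ~v5 \/ v3) — v9 is true.
  2. (~v10 \/ ~v4 \/ v5) — v5 is true.
  3. (~v8 \/ v1 \/ v3) — ~v8 is true.
  4. (v3 \/ v4 \/ v9) — v9 is true.
  5. (v6 \/ ~v9 \/ v5) — v5 is true.
  6. (v9 \/ v7 \/ v4) — v9 is true.
  7. (v9 \/ v11 \/ v4) — v9 is true.
  8. (~v4 \/ ~v5 \/ ~v8) — ~v8 is true.
  9. (v7 \/ v2 \/ v1) — v1 is true.
  10. (v11 \/ v3 \/ ~v2) — v11 is true.
  11. (~v9 \/ ~v3 \/ ~v6) — ~v6 is true.
  12. (v8 \/ v9 \/ ~v2) — v9 is true.
  13. (v7 \/ v9 \/ v6) — v9 is true.
  14. (v5 \/ v11 \/ ~v1) — v11 is true.
  15. (v7 \/ ~v6 \/ ~v11) — ~v6 is true.
  16. (v10 \/ ~v5 \/ v1) — v1 is true.
  17. (v1 \/ v2 \/ v5) — v1 is true.
  18. (v4 \/ v10 \/ v6) — v4 is true.
  19. (~v4 \/ ~v3 \/ ~v10) — ~v3 is true.
  20. (v11 \/ ~v6 \/ v2) — v2 is true.
  21. (~v5 \/ ~v6 \/ v3) — ~v6 is true.
  22. (v7 \/ v3 \/ ~v8) — ~v8 is true.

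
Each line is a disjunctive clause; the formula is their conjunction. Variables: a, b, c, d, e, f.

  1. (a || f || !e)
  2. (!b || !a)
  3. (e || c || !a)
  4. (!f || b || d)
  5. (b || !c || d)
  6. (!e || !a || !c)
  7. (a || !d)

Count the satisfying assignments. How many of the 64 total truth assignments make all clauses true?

12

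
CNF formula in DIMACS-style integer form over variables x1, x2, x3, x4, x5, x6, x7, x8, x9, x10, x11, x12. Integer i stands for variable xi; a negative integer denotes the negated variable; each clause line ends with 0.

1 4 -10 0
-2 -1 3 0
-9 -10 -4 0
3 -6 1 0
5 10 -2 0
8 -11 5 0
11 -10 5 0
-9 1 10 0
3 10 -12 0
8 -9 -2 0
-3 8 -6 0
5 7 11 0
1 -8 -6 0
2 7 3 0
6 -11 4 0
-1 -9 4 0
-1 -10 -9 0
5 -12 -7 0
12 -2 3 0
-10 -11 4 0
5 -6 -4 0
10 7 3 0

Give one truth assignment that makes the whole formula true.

x5 occurs only positively in the remaining clauses — set x5 = True.
Pure literal: x9 appears only negated; assign x9 = False.
Try x1 = True.
Try x2 = True.
  then x3 is forced to True.
Branch on x4: take x4 = True.
The remaining clauses are satisfied by x6 = False, x7 = True, x8 = False, x10 = False, x11 = True, x12 = False.

x1=T, x2=T, x3=T, x4=T, x5=T, x6=F, x7=T, x8=F, x9=F, x10=F, x11=T, x12=F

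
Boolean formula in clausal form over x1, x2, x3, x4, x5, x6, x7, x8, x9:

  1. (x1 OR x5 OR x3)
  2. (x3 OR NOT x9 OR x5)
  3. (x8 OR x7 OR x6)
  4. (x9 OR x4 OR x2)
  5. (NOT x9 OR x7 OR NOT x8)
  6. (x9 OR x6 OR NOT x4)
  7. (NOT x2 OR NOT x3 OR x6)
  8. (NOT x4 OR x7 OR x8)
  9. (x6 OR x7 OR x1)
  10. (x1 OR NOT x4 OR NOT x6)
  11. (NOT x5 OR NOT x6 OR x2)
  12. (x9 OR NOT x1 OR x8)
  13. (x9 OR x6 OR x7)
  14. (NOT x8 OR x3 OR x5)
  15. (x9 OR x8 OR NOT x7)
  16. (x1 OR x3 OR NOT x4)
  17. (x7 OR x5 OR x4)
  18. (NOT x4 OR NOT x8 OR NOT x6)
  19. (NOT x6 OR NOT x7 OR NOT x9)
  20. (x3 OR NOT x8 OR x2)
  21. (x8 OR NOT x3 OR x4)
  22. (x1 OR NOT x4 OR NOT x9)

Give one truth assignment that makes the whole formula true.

x1 = T, x2 = T, x3 = F, x4 = F, x5 = T, x6 = F, x7 = T, x8 = F, x9 = T

Branch on x1: take x1 = True.
Set x2 = True and propagate.
For the remaining variables, x3 = False, x4 = False, x5 = True, x6 = False, x7 = True, x8 = False, x9 = True works.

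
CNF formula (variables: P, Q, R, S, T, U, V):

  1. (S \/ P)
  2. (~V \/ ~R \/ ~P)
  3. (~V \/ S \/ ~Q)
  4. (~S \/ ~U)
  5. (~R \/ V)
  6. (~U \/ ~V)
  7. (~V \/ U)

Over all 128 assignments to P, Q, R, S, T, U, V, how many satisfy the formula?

16

Case analysis on V and S:
  V=T, S=T: a clause becomes empty — 0.
  V=T, S=F: a clause becomes empty — 0.
  V=F, S=T: forces R=F; U=F; P, Q, T free → 2^3 = 8.
  V=F, S=F: forces P=T; R=F; Q, T, U free → 2^3 = 8.
Total: 0 + 0 + 8 + 8 = 16.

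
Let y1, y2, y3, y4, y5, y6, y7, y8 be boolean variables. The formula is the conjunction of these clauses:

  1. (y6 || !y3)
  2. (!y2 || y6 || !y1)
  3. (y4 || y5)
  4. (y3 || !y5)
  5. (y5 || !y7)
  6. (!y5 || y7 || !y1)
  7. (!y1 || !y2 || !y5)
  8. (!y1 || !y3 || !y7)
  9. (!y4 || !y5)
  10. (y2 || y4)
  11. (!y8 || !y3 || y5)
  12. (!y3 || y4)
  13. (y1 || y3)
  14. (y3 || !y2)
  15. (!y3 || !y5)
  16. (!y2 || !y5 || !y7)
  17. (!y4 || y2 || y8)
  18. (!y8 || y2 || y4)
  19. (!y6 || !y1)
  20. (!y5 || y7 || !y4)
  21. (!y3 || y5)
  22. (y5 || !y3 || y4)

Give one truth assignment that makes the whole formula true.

y1 = T, y2 = F, y3 = F, y4 = T, y5 = F, y6 = F, y7 = F, y8 = T

Check each clause:
  1. (y6 || !y3) — !y3 is true.
  2. (y6 || !y2 || !y1) — !y2 is true.
  3. (y4 || y5) — y4 is true.
  4. (y3 || !y5) — !y5 is true.
  5. (!y7 || y5) — !y7 is true.
  6. (!y1 || y7 || !y5) — !y5 is true.
  7. (!y5 || !y1 || !y2) — !y5 is true.
  8. (!y7 || !y1 || !y3) — !y7 is true.
  9. (!y4 || !y5) — !y5 is true.
  10. (y4 || y2) — y4 is true.
  11. (!y3 || !y8 || y5) — !y3 is true.
  12. (y4 || !y3) — y4 is true.
  13. (y3 || y1) — y1 is true.
  14. (y3 || !y2) — !y2 is true.
  15. (!y3 || !y5) — !y5 is true.
  16. (!y2 || !y5 || !y7) — !y7 is true.
  17. (y8 || !y4 || y2) — y8 is true.
  18. (y4 || !y8 || y2) — y4 is true.
  19. (!y6 || !y1) — !y6 is true.
  20. (y7 || !y4 || !y5) — !y5 is true.
  21. (!y3 || y5) — !y3 is true.
  22. (!y3 || y4 || y5) — !y3 is true.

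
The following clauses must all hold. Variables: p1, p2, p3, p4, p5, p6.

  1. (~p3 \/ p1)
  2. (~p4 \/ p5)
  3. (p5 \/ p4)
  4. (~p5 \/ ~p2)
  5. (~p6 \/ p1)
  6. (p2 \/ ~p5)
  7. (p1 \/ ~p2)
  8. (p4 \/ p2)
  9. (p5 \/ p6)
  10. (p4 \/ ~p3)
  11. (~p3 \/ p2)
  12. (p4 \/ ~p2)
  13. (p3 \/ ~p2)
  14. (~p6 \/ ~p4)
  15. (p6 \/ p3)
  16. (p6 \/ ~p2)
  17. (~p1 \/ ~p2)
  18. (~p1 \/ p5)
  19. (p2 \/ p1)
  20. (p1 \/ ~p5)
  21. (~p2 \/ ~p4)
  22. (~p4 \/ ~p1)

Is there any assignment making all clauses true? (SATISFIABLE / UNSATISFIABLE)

p2 = True:
  propagation gives p5=False, p4=False; an empty clause results — contradiction.
p2 = False:
  propagation gives p5=False, p4=False; an empty clause results — contradiction.
Every branch closes, so no satisfying assignment exists.

UNSATISFIABLE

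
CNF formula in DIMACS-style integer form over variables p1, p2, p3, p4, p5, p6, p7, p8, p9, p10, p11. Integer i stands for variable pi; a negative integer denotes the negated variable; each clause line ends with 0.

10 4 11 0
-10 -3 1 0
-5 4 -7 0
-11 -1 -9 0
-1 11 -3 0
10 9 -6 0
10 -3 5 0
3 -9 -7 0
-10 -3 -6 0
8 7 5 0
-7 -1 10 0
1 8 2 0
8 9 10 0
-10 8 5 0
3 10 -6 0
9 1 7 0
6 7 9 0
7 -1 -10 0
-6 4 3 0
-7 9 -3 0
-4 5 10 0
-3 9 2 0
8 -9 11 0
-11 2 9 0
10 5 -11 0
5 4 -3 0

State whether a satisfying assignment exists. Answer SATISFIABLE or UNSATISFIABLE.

SATISFIABLE

p8 occurs only positively in the remaining clauses — set p8 = True.
Set p1 = False and propagate.
Branch on p2: take p2 = False.
For the remaining variables, p3 = True, p4 = True, p5 = True, p6 = False, p7 = True, p9 = True, p10 = False, p11 = True works.
So p1=F  p2=F  p3=T  p4=T  p5=T  p6=F  p7=T  p8=T  p9=T  p10=F  p11=T is a satisfying assignment.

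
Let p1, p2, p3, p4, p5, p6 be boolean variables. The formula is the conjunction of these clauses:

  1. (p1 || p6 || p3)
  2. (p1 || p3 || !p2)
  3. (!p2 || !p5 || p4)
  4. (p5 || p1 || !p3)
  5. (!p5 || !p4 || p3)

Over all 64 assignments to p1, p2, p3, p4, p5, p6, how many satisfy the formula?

33

Split on p3, then p1.
  p3=T, p1=T: p6 free; 7 ways for (p2,p4,p5) × 2^1 = 14.
  p3=T, p1=F: p6 free; 3 ways for (p2,p4,p5) × 2^1 = 6.
  p3=F, p1=T: p6 free; 5 ways for (p2,p4,p5) × 2^1 = 10.
  p3=F, p1=F: remaining (p2,p4,p5,p6) ∈ {(F,F,F,T); (F,F,T,T); (F,T,F,T)} — 3.
Total: 14 + 6 + 10 + 3 = 33.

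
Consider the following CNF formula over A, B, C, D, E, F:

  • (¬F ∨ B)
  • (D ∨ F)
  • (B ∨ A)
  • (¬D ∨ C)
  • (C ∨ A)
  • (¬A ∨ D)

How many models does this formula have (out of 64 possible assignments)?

12

Split on A, then D.
  A=1, D=1: E free; 3 ways for (B,C,F) × 2^1 = 6.
  A=1, D=0: a clause becomes empty — 0.
  A=0, D=1: remaining (B,C,E,F) ∈ {(1,1,0,0); (1,1,0,1); (1,1,1,0); (1,1,1,1)} — 4.
  A=0, D=0: remaining (B,C,E,F) ∈ {(1,1,0,1); (1,1,1,1)} — 2.
Total: 6 + 0 + 4 + 2 = 12.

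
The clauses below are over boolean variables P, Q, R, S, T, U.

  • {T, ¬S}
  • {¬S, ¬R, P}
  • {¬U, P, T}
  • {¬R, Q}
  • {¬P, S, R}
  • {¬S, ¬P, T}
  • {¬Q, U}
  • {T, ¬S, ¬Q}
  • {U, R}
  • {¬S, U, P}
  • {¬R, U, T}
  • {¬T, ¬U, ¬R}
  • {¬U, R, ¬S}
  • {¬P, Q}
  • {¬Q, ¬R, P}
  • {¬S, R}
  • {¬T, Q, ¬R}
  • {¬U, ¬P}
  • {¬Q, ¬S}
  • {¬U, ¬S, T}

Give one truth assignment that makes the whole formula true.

Branch on P: take P = False.
Set Q = False and propagate.
  then R is forced to False.
  then U is forced to True.
  then T is forced to True.
  then S is forced to False.
Check each clause:
  1. {¬S, T} — ¬S is true.
  2. {¬S, P, ¬R} — ¬S is true.
  3. {T, P, ¬U} — T is true.
  4. {¬R, Q} — ¬R is true.
  5. {S, R, ¬P} — ¬P is true.
  6. {¬S, ¬P, T} — ¬S is true.
  7. {U, ¬Q} — ¬Q is true.
  8. {¬S, T, ¬Q} — ¬S is true.
  9. {U, R} — U is true.
  10. {¬S, P, U} — ¬S is true.
  11. {U, T, ¬R} — T is true.
  12. {¬R, ¬U, ¬T} — ¬R is true.
  13. {¬U, ¬S, R} — ¬S is true.
  14. {Q, ¬P} — ¬P is true.
  15. {¬R, P, ¬Q} — ¬R is true.
  16. {R, ¬S} — ¬S is true.
  17. {Q, ¬T, ¬R} — ¬R is true.
  18. {¬P, ¬U} — ¬P is true.
  19. {¬Q, ¬S} — ¬S is true.
  20. {T, ¬U, ¬S} — ¬S is true.

P = 0, Q = 0, R = 0, S = 0, T = 1, U = 1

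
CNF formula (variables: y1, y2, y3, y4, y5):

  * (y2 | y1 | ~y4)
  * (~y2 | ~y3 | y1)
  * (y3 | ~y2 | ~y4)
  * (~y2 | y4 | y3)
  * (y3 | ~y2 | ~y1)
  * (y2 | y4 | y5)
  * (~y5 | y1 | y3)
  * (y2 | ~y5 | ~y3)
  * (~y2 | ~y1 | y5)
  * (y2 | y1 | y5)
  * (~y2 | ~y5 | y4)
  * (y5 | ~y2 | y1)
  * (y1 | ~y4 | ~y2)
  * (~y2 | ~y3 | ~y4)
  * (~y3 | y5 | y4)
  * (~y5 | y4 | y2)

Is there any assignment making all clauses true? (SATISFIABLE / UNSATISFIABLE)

Try y1 = True.
Set y2 = False and propagate.
Try y3 = False.
The remaining clauses are satisfied by y4 = True, y5 = True.
Every clause has at least one true literal under this assignment.
So y1=1, y2=0, y3=0, y4=1, y5=1 is a satisfying assignment.

SATISFIABLE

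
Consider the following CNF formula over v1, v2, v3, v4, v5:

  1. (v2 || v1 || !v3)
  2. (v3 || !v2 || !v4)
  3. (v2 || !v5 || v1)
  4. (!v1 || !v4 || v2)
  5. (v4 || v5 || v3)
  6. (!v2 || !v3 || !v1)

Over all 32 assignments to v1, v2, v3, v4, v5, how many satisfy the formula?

Split on v2, then v1.
  v2=T, v1=T: remaining (v3,v4,v5) ∈ {(F,F,T)} — 1.
  v2=T, v1=F: 5 of the 8 assignments to (v3,v4,v5) work.
  v2=F, v1=T: remaining (v3,v4,v5) ∈ {(F,F,T); (T,F,F); (T,F,T)} — 3.
  v2=F, v1=F: remaining (v3,v4,v5) ∈ {(F,T,F)} — 1.
Total: 1 + 5 + 3 + 1 = 10.

10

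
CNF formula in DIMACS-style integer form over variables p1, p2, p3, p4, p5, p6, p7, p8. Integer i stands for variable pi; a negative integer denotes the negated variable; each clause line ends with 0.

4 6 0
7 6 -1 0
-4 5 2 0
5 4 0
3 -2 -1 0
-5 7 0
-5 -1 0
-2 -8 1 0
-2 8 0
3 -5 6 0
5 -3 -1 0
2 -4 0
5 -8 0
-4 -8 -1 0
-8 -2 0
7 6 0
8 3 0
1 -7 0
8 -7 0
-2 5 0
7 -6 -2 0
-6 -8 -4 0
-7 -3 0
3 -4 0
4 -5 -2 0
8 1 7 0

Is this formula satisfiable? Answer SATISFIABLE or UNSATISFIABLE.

p2 = True:
  propagation gives p8=True; an empty clause results — contradiction.
p2 = False:
  propagation gives p4=False, p6=True, p5=True, p7=True; an empty clause results — contradiction.
Every branch closes, so no satisfying assignment exists.

UNSATISFIABLE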